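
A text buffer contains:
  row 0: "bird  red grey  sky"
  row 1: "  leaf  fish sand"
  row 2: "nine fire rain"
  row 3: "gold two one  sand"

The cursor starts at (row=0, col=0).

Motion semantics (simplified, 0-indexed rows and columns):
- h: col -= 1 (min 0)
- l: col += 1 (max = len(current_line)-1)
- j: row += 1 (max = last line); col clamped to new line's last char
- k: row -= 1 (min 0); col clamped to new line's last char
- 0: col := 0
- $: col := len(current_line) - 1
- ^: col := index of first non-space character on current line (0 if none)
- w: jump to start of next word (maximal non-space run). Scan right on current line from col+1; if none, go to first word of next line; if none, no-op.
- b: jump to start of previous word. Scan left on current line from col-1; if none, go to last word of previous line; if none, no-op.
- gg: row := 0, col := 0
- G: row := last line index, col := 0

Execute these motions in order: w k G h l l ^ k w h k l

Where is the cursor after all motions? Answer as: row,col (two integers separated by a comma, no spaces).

After 1 (w): row=0 col=6 char='r'
After 2 (k): row=0 col=6 char='r'
After 3 (G): row=3 col=0 char='g'
After 4 (h): row=3 col=0 char='g'
After 5 (l): row=3 col=1 char='o'
After 6 (l): row=3 col=2 char='l'
After 7 (^): row=3 col=0 char='g'
After 8 (k): row=2 col=0 char='n'
After 9 (w): row=2 col=5 char='f'
After 10 (h): row=2 col=4 char='_'
After 11 (k): row=1 col=4 char='a'
After 12 (l): row=1 col=5 char='f'

Answer: 1,5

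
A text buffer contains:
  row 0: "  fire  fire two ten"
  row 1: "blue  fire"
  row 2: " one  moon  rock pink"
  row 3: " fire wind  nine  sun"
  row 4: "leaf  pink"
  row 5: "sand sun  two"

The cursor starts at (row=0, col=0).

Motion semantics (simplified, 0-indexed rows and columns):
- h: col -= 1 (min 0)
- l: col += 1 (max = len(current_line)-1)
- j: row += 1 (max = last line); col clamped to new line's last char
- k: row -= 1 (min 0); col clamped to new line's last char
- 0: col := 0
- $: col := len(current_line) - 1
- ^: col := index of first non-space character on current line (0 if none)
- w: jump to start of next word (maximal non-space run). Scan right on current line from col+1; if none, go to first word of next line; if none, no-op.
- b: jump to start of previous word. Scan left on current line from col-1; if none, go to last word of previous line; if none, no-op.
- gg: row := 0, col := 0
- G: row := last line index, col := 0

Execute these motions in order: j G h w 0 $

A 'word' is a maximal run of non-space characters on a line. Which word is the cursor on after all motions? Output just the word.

Answer: two

Derivation:
After 1 (j): row=1 col=0 char='b'
After 2 (G): row=5 col=0 char='s'
After 3 (h): row=5 col=0 char='s'
After 4 (w): row=5 col=5 char='s'
After 5 (0): row=5 col=0 char='s'
After 6 ($): row=5 col=12 char='o'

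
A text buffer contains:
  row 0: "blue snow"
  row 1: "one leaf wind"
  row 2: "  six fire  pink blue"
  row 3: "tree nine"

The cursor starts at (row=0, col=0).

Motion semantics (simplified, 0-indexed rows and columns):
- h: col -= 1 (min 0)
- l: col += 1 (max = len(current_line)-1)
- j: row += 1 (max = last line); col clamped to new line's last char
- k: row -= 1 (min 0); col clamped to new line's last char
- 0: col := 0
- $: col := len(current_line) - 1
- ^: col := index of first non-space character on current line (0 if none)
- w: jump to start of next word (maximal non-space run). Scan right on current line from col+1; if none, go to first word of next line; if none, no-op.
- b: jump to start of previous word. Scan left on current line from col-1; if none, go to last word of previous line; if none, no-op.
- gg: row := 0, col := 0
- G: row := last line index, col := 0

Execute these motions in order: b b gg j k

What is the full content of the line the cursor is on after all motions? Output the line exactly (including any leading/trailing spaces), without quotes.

Answer: blue snow

Derivation:
After 1 (b): row=0 col=0 char='b'
After 2 (b): row=0 col=0 char='b'
After 3 (gg): row=0 col=0 char='b'
After 4 (j): row=1 col=0 char='o'
After 5 (k): row=0 col=0 char='b'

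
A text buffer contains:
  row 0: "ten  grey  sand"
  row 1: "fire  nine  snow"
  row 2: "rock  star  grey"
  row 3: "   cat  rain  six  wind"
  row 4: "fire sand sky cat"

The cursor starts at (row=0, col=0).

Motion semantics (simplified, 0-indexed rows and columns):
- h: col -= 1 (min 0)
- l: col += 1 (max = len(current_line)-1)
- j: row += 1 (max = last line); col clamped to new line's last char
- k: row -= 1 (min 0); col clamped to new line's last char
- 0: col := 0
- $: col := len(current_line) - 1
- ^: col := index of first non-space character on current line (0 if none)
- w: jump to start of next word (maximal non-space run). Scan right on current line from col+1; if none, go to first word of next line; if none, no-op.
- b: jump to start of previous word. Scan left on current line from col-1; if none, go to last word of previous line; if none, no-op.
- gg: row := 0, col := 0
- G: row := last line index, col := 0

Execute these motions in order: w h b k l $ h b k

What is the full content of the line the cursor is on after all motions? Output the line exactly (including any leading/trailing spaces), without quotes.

Answer: ten  grey  sand

Derivation:
After 1 (w): row=0 col=5 char='g'
After 2 (h): row=0 col=4 char='_'
After 3 (b): row=0 col=0 char='t'
After 4 (k): row=0 col=0 char='t'
After 5 (l): row=0 col=1 char='e'
After 6 ($): row=0 col=14 char='d'
After 7 (h): row=0 col=13 char='n'
After 8 (b): row=0 col=11 char='s'
After 9 (k): row=0 col=11 char='s'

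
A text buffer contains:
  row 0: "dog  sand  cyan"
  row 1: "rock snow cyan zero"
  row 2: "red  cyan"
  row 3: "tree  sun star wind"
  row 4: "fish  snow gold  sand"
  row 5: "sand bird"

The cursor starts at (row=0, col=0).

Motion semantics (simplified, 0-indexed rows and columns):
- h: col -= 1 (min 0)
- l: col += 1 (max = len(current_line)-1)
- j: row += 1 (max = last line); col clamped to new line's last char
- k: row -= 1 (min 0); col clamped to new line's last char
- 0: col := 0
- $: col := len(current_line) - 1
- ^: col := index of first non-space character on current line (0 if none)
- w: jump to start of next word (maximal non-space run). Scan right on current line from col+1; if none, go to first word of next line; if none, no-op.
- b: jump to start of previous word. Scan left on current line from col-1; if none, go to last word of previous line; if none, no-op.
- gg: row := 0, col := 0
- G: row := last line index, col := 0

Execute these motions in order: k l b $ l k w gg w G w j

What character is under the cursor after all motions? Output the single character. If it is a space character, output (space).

Answer: b

Derivation:
After 1 (k): row=0 col=0 char='d'
After 2 (l): row=0 col=1 char='o'
After 3 (b): row=0 col=0 char='d'
After 4 ($): row=0 col=14 char='n'
After 5 (l): row=0 col=14 char='n'
After 6 (k): row=0 col=14 char='n'
After 7 (w): row=1 col=0 char='r'
After 8 (gg): row=0 col=0 char='d'
After 9 (w): row=0 col=5 char='s'
After 10 (G): row=5 col=0 char='s'
After 11 (w): row=5 col=5 char='b'
After 12 (j): row=5 col=5 char='b'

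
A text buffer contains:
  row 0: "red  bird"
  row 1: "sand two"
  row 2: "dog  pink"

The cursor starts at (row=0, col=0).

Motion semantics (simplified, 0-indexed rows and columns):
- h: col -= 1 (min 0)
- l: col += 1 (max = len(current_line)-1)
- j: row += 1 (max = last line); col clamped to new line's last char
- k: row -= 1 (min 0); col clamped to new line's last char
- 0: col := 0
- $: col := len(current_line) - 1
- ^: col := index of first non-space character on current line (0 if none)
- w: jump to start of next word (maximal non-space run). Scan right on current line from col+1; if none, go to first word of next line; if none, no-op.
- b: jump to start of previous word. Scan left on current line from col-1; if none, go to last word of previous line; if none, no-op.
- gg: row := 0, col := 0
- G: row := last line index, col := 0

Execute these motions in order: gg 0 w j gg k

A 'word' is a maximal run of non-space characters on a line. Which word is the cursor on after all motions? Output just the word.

Answer: red

Derivation:
After 1 (gg): row=0 col=0 char='r'
After 2 (0): row=0 col=0 char='r'
After 3 (w): row=0 col=5 char='b'
After 4 (j): row=1 col=5 char='t'
After 5 (gg): row=0 col=0 char='r'
After 6 (k): row=0 col=0 char='r'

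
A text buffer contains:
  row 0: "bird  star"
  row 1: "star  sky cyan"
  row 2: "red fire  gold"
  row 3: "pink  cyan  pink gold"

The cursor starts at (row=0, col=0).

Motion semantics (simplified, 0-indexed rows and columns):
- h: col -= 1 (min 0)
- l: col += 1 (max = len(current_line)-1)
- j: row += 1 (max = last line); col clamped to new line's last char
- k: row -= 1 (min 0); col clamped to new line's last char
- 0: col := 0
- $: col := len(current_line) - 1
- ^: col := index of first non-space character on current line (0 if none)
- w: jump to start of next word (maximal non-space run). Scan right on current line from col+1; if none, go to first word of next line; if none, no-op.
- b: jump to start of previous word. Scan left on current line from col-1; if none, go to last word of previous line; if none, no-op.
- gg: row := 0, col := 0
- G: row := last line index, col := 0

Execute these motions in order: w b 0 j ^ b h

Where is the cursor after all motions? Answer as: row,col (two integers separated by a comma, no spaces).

Answer: 0,5

Derivation:
After 1 (w): row=0 col=6 char='s'
After 2 (b): row=0 col=0 char='b'
After 3 (0): row=0 col=0 char='b'
After 4 (j): row=1 col=0 char='s'
After 5 (^): row=1 col=0 char='s'
After 6 (b): row=0 col=6 char='s'
After 7 (h): row=0 col=5 char='_'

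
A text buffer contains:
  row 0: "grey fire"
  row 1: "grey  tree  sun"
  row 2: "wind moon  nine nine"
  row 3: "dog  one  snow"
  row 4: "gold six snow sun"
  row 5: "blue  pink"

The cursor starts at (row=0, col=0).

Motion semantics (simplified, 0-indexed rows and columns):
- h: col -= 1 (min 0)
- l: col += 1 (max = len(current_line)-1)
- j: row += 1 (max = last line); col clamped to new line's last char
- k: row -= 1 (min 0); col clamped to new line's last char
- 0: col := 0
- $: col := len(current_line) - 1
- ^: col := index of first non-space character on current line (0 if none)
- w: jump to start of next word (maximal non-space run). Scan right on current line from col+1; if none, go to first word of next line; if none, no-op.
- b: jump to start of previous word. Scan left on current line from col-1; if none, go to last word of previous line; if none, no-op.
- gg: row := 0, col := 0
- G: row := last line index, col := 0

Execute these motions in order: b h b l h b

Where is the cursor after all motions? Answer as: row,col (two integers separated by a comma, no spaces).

Answer: 0,0

Derivation:
After 1 (b): row=0 col=0 char='g'
After 2 (h): row=0 col=0 char='g'
After 3 (b): row=0 col=0 char='g'
After 4 (l): row=0 col=1 char='r'
After 5 (h): row=0 col=0 char='g'
After 6 (b): row=0 col=0 char='g'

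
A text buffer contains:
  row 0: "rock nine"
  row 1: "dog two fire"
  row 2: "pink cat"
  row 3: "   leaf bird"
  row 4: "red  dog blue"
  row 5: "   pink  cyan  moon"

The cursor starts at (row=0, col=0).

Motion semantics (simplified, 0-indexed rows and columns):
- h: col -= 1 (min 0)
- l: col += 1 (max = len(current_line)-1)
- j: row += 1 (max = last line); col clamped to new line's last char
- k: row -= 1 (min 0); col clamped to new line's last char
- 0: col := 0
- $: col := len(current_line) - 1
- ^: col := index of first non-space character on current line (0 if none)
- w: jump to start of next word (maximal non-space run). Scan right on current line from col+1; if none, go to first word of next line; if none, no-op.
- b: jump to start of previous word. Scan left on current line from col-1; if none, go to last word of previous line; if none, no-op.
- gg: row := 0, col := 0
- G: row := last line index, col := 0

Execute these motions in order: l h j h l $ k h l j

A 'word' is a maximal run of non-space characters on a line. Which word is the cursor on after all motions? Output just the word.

After 1 (l): row=0 col=1 char='o'
After 2 (h): row=0 col=0 char='r'
After 3 (j): row=1 col=0 char='d'
After 4 (h): row=1 col=0 char='d'
After 5 (l): row=1 col=1 char='o'
After 6 ($): row=1 col=11 char='e'
After 7 (k): row=0 col=8 char='e'
After 8 (h): row=0 col=7 char='n'
After 9 (l): row=0 col=8 char='e'
After 10 (j): row=1 col=8 char='f'

Answer: fire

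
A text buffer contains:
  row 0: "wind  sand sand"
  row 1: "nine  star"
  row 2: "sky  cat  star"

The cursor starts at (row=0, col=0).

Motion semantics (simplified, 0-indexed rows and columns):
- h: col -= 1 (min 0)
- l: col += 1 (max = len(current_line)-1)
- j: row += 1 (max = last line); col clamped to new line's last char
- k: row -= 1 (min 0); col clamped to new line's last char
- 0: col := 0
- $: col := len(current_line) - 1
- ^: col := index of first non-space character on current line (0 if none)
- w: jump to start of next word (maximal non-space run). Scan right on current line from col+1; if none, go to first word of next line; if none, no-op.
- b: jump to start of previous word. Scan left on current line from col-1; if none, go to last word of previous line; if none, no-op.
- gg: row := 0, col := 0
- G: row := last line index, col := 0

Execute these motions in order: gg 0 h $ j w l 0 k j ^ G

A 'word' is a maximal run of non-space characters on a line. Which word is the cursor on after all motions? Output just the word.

After 1 (gg): row=0 col=0 char='w'
After 2 (0): row=0 col=0 char='w'
After 3 (h): row=0 col=0 char='w'
After 4 ($): row=0 col=14 char='d'
After 5 (j): row=1 col=9 char='r'
After 6 (w): row=2 col=0 char='s'
After 7 (l): row=2 col=1 char='k'
After 8 (0): row=2 col=0 char='s'
After 9 (k): row=1 col=0 char='n'
After 10 (j): row=2 col=0 char='s'
After 11 (^): row=2 col=0 char='s'
After 12 (G): row=2 col=0 char='s'

Answer: sky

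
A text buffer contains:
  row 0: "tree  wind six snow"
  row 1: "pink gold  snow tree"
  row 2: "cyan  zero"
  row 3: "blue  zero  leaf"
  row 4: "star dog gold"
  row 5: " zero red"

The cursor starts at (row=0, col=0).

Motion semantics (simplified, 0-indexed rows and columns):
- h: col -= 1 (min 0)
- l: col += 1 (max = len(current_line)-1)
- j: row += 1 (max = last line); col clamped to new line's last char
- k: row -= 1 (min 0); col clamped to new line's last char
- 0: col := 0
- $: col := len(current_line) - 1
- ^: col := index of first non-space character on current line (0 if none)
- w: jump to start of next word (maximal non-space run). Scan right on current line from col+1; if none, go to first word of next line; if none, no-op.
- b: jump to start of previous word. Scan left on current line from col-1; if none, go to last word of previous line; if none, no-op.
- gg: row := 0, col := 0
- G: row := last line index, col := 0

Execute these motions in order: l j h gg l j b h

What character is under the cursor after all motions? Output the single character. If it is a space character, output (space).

After 1 (l): row=0 col=1 char='r'
After 2 (j): row=1 col=1 char='i'
After 3 (h): row=1 col=0 char='p'
After 4 (gg): row=0 col=0 char='t'
After 5 (l): row=0 col=1 char='r'
After 6 (j): row=1 col=1 char='i'
After 7 (b): row=1 col=0 char='p'
After 8 (h): row=1 col=0 char='p'

Answer: p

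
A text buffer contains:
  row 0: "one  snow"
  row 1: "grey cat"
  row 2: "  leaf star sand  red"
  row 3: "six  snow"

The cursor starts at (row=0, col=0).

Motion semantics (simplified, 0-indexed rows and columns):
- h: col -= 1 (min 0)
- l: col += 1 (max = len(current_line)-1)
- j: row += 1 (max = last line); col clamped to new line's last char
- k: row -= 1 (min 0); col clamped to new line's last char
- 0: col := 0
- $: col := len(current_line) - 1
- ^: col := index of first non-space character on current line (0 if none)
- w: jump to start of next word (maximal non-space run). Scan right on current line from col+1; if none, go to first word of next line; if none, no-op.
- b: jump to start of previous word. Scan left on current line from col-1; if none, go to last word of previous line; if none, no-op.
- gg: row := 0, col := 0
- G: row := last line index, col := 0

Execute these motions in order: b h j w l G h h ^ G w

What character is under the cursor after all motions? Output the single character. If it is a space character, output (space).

After 1 (b): row=0 col=0 char='o'
After 2 (h): row=0 col=0 char='o'
After 3 (j): row=1 col=0 char='g'
After 4 (w): row=1 col=5 char='c'
After 5 (l): row=1 col=6 char='a'
After 6 (G): row=3 col=0 char='s'
After 7 (h): row=3 col=0 char='s'
After 8 (h): row=3 col=0 char='s'
After 9 (^): row=3 col=0 char='s'
After 10 (G): row=3 col=0 char='s'
After 11 (w): row=3 col=5 char='s'

Answer: s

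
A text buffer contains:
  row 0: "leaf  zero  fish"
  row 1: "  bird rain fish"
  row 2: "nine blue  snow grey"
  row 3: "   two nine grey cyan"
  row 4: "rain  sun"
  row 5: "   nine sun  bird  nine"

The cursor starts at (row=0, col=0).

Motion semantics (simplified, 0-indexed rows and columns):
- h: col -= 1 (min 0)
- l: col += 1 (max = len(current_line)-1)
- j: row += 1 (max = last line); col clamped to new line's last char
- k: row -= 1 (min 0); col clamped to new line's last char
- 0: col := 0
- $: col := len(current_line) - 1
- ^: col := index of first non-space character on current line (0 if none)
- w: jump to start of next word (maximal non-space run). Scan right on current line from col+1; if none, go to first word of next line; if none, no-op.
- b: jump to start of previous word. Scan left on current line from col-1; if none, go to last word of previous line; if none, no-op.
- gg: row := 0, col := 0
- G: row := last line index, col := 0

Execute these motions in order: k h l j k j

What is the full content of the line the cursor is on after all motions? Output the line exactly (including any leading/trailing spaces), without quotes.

Answer:   bird rain fish

Derivation:
After 1 (k): row=0 col=0 char='l'
After 2 (h): row=0 col=0 char='l'
After 3 (l): row=0 col=1 char='e'
After 4 (j): row=1 col=1 char='_'
After 5 (k): row=0 col=1 char='e'
After 6 (j): row=1 col=1 char='_'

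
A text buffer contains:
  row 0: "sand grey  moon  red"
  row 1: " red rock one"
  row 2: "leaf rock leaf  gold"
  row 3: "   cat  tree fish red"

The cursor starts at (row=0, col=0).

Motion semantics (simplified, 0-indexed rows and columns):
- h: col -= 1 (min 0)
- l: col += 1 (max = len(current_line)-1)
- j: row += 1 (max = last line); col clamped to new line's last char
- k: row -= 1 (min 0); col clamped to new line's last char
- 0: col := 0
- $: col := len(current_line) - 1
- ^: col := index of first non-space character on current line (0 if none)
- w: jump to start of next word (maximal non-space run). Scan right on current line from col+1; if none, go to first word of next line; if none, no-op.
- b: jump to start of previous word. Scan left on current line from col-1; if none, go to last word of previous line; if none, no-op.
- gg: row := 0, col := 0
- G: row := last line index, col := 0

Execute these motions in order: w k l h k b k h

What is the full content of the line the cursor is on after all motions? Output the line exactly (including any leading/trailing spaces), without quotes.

Answer: sand grey  moon  red

Derivation:
After 1 (w): row=0 col=5 char='g'
After 2 (k): row=0 col=5 char='g'
After 3 (l): row=0 col=6 char='r'
After 4 (h): row=0 col=5 char='g'
After 5 (k): row=0 col=5 char='g'
After 6 (b): row=0 col=0 char='s'
After 7 (k): row=0 col=0 char='s'
After 8 (h): row=0 col=0 char='s'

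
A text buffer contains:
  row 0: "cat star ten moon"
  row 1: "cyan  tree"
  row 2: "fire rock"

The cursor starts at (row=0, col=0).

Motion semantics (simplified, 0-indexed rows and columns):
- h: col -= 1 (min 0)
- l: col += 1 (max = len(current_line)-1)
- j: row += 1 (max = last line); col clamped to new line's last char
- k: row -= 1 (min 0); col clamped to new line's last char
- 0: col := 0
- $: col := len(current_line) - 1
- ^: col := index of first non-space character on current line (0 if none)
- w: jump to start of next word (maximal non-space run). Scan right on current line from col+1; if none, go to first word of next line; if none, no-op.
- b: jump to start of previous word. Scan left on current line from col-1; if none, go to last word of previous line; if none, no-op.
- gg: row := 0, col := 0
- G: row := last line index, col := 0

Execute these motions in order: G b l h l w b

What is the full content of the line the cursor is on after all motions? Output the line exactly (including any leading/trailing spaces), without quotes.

Answer: cyan  tree

Derivation:
After 1 (G): row=2 col=0 char='f'
After 2 (b): row=1 col=6 char='t'
After 3 (l): row=1 col=7 char='r'
After 4 (h): row=1 col=6 char='t'
After 5 (l): row=1 col=7 char='r'
After 6 (w): row=2 col=0 char='f'
After 7 (b): row=1 col=6 char='t'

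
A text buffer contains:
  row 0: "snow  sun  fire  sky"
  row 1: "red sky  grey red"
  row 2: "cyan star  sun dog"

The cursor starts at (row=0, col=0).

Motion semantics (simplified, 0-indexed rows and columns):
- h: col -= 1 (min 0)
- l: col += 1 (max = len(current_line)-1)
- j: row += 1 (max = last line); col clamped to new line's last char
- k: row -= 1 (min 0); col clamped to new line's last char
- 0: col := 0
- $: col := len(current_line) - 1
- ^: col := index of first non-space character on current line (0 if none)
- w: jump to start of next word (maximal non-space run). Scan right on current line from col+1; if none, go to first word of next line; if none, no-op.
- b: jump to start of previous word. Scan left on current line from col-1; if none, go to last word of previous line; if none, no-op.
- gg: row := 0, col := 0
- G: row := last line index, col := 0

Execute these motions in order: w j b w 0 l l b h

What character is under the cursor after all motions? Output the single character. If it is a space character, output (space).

Answer: r

Derivation:
After 1 (w): row=0 col=6 char='s'
After 2 (j): row=1 col=6 char='y'
After 3 (b): row=1 col=4 char='s'
After 4 (w): row=1 col=9 char='g'
After 5 (0): row=1 col=0 char='r'
After 6 (l): row=1 col=1 char='e'
After 7 (l): row=1 col=2 char='d'
After 8 (b): row=1 col=0 char='r'
After 9 (h): row=1 col=0 char='r'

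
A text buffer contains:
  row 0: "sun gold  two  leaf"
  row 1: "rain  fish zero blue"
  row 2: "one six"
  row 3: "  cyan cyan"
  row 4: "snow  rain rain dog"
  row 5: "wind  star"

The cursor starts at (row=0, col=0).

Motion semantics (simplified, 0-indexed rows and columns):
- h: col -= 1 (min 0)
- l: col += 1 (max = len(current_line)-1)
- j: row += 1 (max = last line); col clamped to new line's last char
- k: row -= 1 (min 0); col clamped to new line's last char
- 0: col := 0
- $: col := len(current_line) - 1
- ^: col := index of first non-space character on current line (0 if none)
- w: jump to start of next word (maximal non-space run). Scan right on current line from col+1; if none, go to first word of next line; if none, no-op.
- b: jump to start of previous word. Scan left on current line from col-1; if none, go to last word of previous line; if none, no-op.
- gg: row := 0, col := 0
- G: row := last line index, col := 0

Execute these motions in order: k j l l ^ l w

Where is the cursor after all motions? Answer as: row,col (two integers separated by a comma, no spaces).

Answer: 1,6

Derivation:
After 1 (k): row=0 col=0 char='s'
After 2 (j): row=1 col=0 char='r'
After 3 (l): row=1 col=1 char='a'
After 4 (l): row=1 col=2 char='i'
After 5 (^): row=1 col=0 char='r'
After 6 (l): row=1 col=1 char='a'
After 7 (w): row=1 col=6 char='f'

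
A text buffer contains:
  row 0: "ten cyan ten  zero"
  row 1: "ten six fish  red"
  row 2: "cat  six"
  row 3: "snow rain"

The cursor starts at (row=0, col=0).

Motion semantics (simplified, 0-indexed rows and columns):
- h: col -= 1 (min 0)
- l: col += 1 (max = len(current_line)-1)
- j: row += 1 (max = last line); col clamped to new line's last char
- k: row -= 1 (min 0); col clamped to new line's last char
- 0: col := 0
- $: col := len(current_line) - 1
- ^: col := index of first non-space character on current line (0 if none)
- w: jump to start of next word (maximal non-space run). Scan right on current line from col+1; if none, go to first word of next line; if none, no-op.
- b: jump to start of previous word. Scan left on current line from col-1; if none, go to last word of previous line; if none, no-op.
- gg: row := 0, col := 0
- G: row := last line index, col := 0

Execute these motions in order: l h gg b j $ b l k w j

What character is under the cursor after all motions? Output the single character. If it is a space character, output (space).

After 1 (l): row=0 col=1 char='e'
After 2 (h): row=0 col=0 char='t'
After 3 (gg): row=0 col=0 char='t'
After 4 (b): row=0 col=0 char='t'
After 5 (j): row=1 col=0 char='t'
After 6 ($): row=1 col=16 char='d'
After 7 (b): row=1 col=14 char='r'
After 8 (l): row=1 col=15 char='e'
After 9 (k): row=0 col=15 char='e'
After 10 (w): row=1 col=0 char='t'
After 11 (j): row=2 col=0 char='c'

Answer: c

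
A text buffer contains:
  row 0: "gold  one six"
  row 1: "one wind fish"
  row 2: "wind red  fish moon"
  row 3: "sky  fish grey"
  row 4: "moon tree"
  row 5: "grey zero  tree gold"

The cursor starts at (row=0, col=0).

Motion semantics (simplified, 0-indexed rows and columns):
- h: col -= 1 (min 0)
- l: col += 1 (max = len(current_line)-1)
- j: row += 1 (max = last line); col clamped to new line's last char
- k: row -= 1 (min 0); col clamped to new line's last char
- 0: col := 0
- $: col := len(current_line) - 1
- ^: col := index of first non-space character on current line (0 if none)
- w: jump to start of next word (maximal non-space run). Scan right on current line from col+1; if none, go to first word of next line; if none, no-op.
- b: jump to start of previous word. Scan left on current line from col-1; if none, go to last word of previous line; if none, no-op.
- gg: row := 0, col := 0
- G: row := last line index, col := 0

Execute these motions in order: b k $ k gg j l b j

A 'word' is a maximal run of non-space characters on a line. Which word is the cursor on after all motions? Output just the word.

After 1 (b): row=0 col=0 char='g'
After 2 (k): row=0 col=0 char='g'
After 3 ($): row=0 col=12 char='x'
After 4 (k): row=0 col=12 char='x'
After 5 (gg): row=0 col=0 char='g'
After 6 (j): row=1 col=0 char='o'
After 7 (l): row=1 col=1 char='n'
After 8 (b): row=1 col=0 char='o'
After 9 (j): row=2 col=0 char='w'

Answer: wind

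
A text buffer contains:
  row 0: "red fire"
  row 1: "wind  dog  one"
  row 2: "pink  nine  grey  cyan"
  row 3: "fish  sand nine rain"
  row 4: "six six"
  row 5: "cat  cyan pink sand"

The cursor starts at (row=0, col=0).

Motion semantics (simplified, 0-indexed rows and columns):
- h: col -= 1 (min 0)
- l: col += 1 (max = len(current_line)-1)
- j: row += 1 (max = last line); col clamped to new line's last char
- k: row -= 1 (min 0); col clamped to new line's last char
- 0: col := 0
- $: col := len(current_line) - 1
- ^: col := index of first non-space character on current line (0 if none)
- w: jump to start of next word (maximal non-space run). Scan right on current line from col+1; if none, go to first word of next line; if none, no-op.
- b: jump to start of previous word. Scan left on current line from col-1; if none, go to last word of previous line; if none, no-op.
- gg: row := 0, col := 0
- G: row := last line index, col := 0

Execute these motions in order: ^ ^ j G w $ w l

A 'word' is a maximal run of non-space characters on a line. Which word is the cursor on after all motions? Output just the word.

Answer: sand

Derivation:
After 1 (^): row=0 col=0 char='r'
After 2 (^): row=0 col=0 char='r'
After 3 (j): row=1 col=0 char='w'
After 4 (G): row=5 col=0 char='c'
After 5 (w): row=5 col=5 char='c'
After 6 ($): row=5 col=18 char='d'
After 7 (w): row=5 col=18 char='d'
After 8 (l): row=5 col=18 char='d'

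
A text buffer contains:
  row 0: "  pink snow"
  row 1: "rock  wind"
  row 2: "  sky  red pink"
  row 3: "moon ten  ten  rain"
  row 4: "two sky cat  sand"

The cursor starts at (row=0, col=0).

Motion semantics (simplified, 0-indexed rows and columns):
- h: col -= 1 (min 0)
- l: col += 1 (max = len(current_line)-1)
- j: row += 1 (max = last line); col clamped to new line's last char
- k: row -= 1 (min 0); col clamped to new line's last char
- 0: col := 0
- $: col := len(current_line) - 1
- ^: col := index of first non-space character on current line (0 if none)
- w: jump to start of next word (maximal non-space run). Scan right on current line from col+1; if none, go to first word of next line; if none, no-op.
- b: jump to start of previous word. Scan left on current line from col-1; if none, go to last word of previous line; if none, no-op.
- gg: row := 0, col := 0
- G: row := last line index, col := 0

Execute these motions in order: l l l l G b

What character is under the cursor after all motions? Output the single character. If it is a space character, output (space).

Answer: r

Derivation:
After 1 (l): row=0 col=1 char='_'
After 2 (l): row=0 col=2 char='p'
After 3 (l): row=0 col=3 char='i'
After 4 (l): row=0 col=4 char='n'
After 5 (G): row=4 col=0 char='t'
After 6 (b): row=3 col=15 char='r'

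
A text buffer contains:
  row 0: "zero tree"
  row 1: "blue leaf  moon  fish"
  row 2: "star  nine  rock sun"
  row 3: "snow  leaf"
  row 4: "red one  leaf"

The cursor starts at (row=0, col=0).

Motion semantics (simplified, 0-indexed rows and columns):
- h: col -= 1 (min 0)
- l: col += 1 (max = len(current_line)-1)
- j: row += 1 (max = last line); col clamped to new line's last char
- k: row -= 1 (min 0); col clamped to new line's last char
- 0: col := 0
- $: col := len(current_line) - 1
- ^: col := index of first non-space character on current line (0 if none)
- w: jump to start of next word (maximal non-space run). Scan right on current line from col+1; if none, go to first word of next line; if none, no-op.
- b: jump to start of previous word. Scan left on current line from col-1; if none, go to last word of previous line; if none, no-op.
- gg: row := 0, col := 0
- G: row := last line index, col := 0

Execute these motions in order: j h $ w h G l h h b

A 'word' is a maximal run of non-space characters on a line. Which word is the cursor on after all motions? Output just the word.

Answer: leaf

Derivation:
After 1 (j): row=1 col=0 char='b'
After 2 (h): row=1 col=0 char='b'
After 3 ($): row=1 col=20 char='h'
After 4 (w): row=2 col=0 char='s'
After 5 (h): row=2 col=0 char='s'
After 6 (G): row=4 col=0 char='r'
After 7 (l): row=4 col=1 char='e'
After 8 (h): row=4 col=0 char='r'
After 9 (h): row=4 col=0 char='r'
After 10 (b): row=3 col=6 char='l'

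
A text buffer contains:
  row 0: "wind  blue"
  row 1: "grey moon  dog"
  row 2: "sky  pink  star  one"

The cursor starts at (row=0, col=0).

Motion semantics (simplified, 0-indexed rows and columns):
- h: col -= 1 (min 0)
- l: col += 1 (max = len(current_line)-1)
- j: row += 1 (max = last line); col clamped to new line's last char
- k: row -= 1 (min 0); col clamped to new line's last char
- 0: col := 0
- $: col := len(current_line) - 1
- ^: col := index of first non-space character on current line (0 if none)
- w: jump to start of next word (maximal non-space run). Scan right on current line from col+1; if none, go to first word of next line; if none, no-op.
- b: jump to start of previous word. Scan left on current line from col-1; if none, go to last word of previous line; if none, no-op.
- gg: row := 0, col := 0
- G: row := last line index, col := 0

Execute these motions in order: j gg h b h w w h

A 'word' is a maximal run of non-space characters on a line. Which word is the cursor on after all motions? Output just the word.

After 1 (j): row=1 col=0 char='g'
After 2 (gg): row=0 col=0 char='w'
After 3 (h): row=0 col=0 char='w'
After 4 (b): row=0 col=0 char='w'
After 5 (h): row=0 col=0 char='w'
After 6 (w): row=0 col=6 char='b'
After 7 (w): row=1 col=0 char='g'
After 8 (h): row=1 col=0 char='g'

Answer: grey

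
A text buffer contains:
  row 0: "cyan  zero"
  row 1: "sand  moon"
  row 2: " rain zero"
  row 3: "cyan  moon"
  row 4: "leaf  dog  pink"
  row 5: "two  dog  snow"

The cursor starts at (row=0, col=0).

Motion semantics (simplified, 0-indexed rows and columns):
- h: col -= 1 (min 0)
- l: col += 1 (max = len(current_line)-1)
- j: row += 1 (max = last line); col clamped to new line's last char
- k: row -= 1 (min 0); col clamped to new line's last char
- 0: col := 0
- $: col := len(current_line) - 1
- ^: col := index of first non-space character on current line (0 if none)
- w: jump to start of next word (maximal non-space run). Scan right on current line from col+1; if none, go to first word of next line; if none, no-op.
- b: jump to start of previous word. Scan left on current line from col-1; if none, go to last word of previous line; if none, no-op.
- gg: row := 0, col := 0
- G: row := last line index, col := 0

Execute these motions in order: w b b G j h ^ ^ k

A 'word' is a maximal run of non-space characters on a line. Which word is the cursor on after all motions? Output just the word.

Answer: leaf

Derivation:
After 1 (w): row=0 col=6 char='z'
After 2 (b): row=0 col=0 char='c'
After 3 (b): row=0 col=0 char='c'
After 4 (G): row=5 col=0 char='t'
After 5 (j): row=5 col=0 char='t'
After 6 (h): row=5 col=0 char='t'
After 7 (^): row=5 col=0 char='t'
After 8 (^): row=5 col=0 char='t'
After 9 (k): row=4 col=0 char='l'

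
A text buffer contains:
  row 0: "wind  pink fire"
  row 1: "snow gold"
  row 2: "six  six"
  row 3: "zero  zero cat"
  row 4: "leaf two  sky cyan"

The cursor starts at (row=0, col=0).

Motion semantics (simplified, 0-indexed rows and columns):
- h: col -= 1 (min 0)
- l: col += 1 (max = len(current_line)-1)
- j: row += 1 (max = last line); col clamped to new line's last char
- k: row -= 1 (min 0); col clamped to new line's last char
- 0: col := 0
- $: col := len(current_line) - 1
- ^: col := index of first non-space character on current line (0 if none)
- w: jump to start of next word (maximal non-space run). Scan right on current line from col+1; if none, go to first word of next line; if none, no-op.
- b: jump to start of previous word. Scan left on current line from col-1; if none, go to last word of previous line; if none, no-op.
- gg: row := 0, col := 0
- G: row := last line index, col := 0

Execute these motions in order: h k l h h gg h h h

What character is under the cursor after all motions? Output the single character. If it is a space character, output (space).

After 1 (h): row=0 col=0 char='w'
After 2 (k): row=0 col=0 char='w'
After 3 (l): row=0 col=1 char='i'
After 4 (h): row=0 col=0 char='w'
After 5 (h): row=0 col=0 char='w'
After 6 (gg): row=0 col=0 char='w'
After 7 (h): row=0 col=0 char='w'
After 8 (h): row=0 col=0 char='w'
After 9 (h): row=0 col=0 char='w'

Answer: w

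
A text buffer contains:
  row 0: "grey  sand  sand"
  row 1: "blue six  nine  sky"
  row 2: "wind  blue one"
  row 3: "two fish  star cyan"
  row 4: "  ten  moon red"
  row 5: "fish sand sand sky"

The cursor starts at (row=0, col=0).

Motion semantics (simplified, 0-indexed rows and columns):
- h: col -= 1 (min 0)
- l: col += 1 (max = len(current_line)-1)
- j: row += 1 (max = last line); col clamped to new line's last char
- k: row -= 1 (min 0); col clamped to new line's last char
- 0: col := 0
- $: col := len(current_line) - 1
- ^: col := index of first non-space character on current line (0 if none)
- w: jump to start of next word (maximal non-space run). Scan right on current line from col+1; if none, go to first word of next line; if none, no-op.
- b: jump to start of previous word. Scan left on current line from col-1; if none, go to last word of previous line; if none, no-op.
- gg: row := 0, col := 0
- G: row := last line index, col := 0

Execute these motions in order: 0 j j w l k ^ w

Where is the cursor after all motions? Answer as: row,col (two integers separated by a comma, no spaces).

After 1 (0): row=0 col=0 char='g'
After 2 (j): row=1 col=0 char='b'
After 3 (j): row=2 col=0 char='w'
After 4 (w): row=2 col=6 char='b'
After 5 (l): row=2 col=7 char='l'
After 6 (k): row=1 col=7 char='x'
After 7 (^): row=1 col=0 char='b'
After 8 (w): row=1 col=5 char='s'

Answer: 1,5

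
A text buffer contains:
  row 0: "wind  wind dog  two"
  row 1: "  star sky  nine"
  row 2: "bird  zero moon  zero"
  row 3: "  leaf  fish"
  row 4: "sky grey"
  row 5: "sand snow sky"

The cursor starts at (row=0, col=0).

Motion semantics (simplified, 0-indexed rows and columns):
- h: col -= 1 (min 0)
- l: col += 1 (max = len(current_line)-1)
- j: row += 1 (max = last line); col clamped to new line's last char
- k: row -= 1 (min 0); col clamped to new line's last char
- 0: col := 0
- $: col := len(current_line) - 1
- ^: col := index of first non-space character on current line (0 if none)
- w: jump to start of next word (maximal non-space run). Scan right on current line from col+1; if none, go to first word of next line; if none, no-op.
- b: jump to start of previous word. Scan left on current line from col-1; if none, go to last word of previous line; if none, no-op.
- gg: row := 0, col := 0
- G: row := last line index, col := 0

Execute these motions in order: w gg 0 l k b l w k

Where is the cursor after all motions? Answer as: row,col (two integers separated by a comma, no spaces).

After 1 (w): row=0 col=6 char='w'
After 2 (gg): row=0 col=0 char='w'
After 3 (0): row=0 col=0 char='w'
After 4 (l): row=0 col=1 char='i'
After 5 (k): row=0 col=1 char='i'
After 6 (b): row=0 col=0 char='w'
After 7 (l): row=0 col=1 char='i'
After 8 (w): row=0 col=6 char='w'
After 9 (k): row=0 col=6 char='w'

Answer: 0,6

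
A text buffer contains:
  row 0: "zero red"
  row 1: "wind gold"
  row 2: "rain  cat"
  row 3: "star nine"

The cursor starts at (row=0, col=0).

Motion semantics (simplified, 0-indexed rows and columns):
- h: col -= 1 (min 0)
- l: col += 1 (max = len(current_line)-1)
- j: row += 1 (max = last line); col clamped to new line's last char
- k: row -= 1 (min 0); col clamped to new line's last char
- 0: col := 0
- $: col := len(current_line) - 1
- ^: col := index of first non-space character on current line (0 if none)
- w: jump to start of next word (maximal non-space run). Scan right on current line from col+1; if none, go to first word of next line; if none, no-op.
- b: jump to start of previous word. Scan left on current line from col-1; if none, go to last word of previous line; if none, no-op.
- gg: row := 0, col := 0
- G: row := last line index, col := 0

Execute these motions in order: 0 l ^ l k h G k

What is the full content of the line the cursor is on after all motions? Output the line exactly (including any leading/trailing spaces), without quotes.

Answer: rain  cat

Derivation:
After 1 (0): row=0 col=0 char='z'
After 2 (l): row=0 col=1 char='e'
After 3 (^): row=0 col=0 char='z'
After 4 (l): row=0 col=1 char='e'
After 5 (k): row=0 col=1 char='e'
After 6 (h): row=0 col=0 char='z'
After 7 (G): row=3 col=0 char='s'
After 8 (k): row=2 col=0 char='r'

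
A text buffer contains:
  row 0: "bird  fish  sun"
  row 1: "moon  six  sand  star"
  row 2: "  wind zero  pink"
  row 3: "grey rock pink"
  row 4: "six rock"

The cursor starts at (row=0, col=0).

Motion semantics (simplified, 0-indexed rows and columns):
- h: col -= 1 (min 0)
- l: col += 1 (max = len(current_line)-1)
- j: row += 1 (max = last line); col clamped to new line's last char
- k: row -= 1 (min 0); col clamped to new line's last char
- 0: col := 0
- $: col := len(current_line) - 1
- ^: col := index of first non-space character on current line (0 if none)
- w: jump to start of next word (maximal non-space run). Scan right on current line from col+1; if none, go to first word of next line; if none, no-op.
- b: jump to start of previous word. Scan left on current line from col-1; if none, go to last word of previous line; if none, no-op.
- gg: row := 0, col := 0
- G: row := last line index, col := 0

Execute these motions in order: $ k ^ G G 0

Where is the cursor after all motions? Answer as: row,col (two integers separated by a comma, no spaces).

Answer: 4,0

Derivation:
After 1 ($): row=0 col=14 char='n'
After 2 (k): row=0 col=14 char='n'
After 3 (^): row=0 col=0 char='b'
After 4 (G): row=4 col=0 char='s'
After 5 (G): row=4 col=0 char='s'
After 6 (0): row=4 col=0 char='s'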